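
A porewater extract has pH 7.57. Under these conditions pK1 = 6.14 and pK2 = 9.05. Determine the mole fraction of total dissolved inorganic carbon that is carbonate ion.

α₂ = 1 / (1 + [H⁺]/K2 + [H⁺]²/(K1K2)) = 1 / (1 + 10^+1.48 + 10^+0.05)
   = 1 / (1 + 30.200 + 1.1220) = 1/32.322 = 0.03094

α₂ = 0.0309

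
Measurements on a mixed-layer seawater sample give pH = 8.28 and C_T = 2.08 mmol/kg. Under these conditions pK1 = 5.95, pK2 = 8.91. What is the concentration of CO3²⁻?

α₂ = 1 / (1 + [H⁺]/K2 + [H⁺]²/(K1K2)) = 1 / (1 + 10^+0.63 + 10^-1.70)
   = 1 / (1 + 4.2658 + 0.019953) = 1/5.2857 = 0.1892
[CO3²⁻] = α₂ × DIC = 0.1892 × 2.08 = 0.394 mmol/kg

[CO3²⁻] = 0.394 mmol/kg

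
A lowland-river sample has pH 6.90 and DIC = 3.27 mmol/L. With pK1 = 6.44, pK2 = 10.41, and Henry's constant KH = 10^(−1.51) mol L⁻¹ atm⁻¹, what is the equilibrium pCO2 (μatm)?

α₀ = 1 / (1 + K1/[H⁺] + K1K2/[H⁺]²) = 1 / (1 + 10^+0.46 + 10^-3.05)
   = 1 / (1 + 2.8840 + 0.00089125) = 1/3.8849 = 0.2574
[CO2*] = α₀ × DIC = 0.2574 × 3.27 = 0.8417 mmol/L
pCO2 = [CO2*]/KH = 8.417×10^-4 / 3.090×10^-2 = 2.72×10^4 μatm

pCO2 = 2.72×10^4 μatm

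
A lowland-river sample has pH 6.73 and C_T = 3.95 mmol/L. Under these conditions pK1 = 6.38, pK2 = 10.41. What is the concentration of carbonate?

α₂ = 1 / (1 + [H⁺]/K2 + [H⁺]²/(K1K2)) = 1 / (1 + 10^+3.68 + 10^+3.33)
   = 1 / (1 + 4786.3 + 2138.0) = 1/6925.3 = 0.0001444
[CO3²⁻] = α₂ × DIC = 0.0001444 × 3.95 = 0.000570 mmol/L = 0.570 μmol/L

[CO3²⁻] = 0.570 μmol/L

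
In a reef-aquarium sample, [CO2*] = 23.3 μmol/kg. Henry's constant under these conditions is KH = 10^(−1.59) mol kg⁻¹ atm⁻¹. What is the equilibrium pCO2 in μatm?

pCO2 = 906 μatm

KH = 10^(−1.59) = 2.570×10^-2 mol kg⁻¹ atm⁻¹
pCO2 = [CO2*]/KH = 23.3×10^-6 / 2.570×10^-2 = 9.06×10^-4 atm = 906 μatm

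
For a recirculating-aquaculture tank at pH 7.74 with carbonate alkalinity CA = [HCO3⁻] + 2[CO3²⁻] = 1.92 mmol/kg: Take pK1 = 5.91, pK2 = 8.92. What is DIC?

CA = [HCO3⁻] + 2[CO3²⁻] = (α₁ + 2α₂)·DIC
At pH 7.74: [H⁺]/K1 = 10^-1.83 = 0.014791, K2/[H⁺] = 10^-1.18 = 0.066069
α₁ = 1/(1 + 0.014791 + 0.066069) = 1/1.0809 = 0.9252; α₂ = α₁·K2/[H⁺] = 0.06113
α₁ + 2α₂ = 1.0474
DIC = CA / (α₁ + 2α₂) = 1.92 / 1.0474 = 1.83 mmol/kg

DIC = 1.83 mmol/kg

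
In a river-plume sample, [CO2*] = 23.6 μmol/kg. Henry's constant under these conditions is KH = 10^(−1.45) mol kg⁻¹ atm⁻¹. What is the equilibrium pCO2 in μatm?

pCO2 = 665 μatm

KH = 10^(−1.45) = 3.548×10^-2 mol kg⁻¹ atm⁻¹
pCO2 = [CO2*]/KH = 23.6×10^-6 / 3.548×10^-2 = 6.65×10^-4 atm = 665 μatm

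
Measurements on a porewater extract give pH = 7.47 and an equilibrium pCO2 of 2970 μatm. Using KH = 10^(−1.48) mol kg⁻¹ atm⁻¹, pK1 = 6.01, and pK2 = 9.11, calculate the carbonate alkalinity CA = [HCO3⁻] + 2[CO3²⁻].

CA = 2.97 mmol/kg

[CO2*] = KH · pCO2 = 10^(−1.48) × 2970×10^-6 = 9.835×10^-5 mol/kg
α₀ = 1/(1 + K1/[H⁺] + K1K2/[H⁺]²) = 1/(1 + 10^+1.46 + 10^-0.18) = 0.03279
DIC = [CO2*]/α₀ = 9.835×10^-5 / 0.03279 = 3.000 mmol/kg
CA = (α₁ + 2α₂)·DIC = (0.9456 + 2×0.02166) × 3.000 = 2.97 mmol/kg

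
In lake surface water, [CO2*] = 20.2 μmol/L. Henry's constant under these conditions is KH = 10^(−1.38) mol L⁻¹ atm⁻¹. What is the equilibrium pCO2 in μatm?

KH = 10^(−1.38) = 4.169×10^-2 mol L⁻¹ atm⁻¹
pCO2 = [CO2*]/KH = 20.2×10^-6 / 4.169×10^-2 = 4.85×10^-4 atm = 485 μatm

pCO2 = 485 μatm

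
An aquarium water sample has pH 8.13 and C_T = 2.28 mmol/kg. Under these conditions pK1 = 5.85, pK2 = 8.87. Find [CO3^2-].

[CO3²⁻] = 0.349 mmol/kg

α₂ = 1 / (1 + [H⁺]/K2 + [H⁺]²/(K1K2)) = 1 / (1 + 10^+0.74 + 10^-1.54)
   = 1 / (1 + 5.4954 + 0.028840) = 1/6.5242 = 0.1533
[CO3²⁻] = α₂ × DIC = 0.1533 × 2.28 = 0.349 mmol/kg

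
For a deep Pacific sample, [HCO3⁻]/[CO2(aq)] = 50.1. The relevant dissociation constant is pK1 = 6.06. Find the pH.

From K1 = [H⁺][HCO3⁻]/[CO2(aq)]:  pH = pK1 + log₁₀([HCO3⁻]/[CO2(aq)])
log₁₀(50.1) = +1.700
pH = 6.06 + (+1.700) = 7.76

pH = 7.76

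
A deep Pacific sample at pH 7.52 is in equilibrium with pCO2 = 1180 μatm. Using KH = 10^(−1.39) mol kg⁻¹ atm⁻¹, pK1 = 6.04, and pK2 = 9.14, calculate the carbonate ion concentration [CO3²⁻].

[CO3²⁻] = 0.0348 mmol/kg

[CO2*] = KH · pCO2 = 10^(−1.39) × 1180×10^-6 = 4.807×10^-5 mol/kg
α₀ = 1/(1 + K1/[H⁺] + K1K2/[H⁺]²) = 1/(1 + 10^+1.48 + 10^-0.14) = 0.03132
DIC = [CO2*]/α₀ = 4.807×10^-5 / 0.03132 = 1.535 mmol/kg
[CO3²⁻] = α₂·DIC; α₂ = 0.02269, so [CO3²⁻] = 0.02269 × 1.535 = 0.0348 mmol/kg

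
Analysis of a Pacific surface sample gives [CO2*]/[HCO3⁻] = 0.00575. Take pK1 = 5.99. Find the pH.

From K1 = [H⁺][HCO3⁻]/[CO2*]:  pH = pK1 − log₁₀([CO2*]/[HCO3⁻])
log₁₀(0.00575) = -2.240
pH = 5.99 − (-2.240) = 8.23

pH = 8.23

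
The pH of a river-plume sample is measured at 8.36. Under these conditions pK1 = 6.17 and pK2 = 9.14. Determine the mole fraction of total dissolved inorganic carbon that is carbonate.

α₂ = 1 / (1 + [H⁺]/K2 + [H⁺]²/(K1K2)) = 1 / (1 + 10^+0.78 + 10^-1.41)
   = 1 / (1 + 6.0256 + 0.038905) = 1/7.0645 = 0.1416

α₂ = 0.142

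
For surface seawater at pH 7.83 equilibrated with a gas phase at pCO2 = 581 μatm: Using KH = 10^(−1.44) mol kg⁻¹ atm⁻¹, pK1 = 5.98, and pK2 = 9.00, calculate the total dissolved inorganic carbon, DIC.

[CO2*] = KH · pCO2 = 10^(−1.44) × 581×10^-6 = 2.109×10^-5 mol/kg
α₀ = 1/(1 + K1/[H⁺] + K1K2/[H⁺]²) = 1/(1 + 10^+1.85 + 10^+0.68) = 0.01306
DIC = [CO2*]/α₀ = 2.109×10^-5 / 0.01306 = 1.62 mmol/kg

DIC = 1.62 mmol/kg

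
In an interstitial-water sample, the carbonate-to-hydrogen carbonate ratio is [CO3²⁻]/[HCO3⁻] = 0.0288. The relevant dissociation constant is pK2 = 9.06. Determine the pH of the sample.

pH = 7.52

From K2 = [H⁺][CO3²⁻]/[HCO3⁻]:  pH = pK2 + log₁₀([CO3²⁻]/[HCO3⁻])
log₁₀(0.0288) = -1.541
pH = 9.06 + (-1.541) = 7.52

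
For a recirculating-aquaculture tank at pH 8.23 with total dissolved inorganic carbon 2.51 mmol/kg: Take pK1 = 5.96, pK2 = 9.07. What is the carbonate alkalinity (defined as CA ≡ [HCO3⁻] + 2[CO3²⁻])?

CA = [HCO3⁻] + 2[CO3²⁻] = (α₁ + 2α₂)·DIC
At pH 8.23: [H⁺]/K1 = 10^-2.27 = 0.0053703, K2/[H⁺] = 10^-0.84 = 0.14454
α₁ = 1/(1 + 0.0053703 + 0.14454) = 1/1.1499 = 0.8696; α₂ = α₁·K2/[H⁺] = 0.1257
α₁ + 2α₂ = 1.1210
CA = 1.1210 × 2.51 = 2.81 mmol/kg

CA = 2.81 mmol/kg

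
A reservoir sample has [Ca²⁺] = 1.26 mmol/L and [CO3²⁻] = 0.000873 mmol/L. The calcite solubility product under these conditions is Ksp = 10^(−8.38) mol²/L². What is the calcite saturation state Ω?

Ksp = 10^(−8.38) = 4.169×10^-9
Ω = [Ca²⁺][CO3²⁻]/Ksp = (1.26×10^-3)(0.000873×10^-3) / 4.169×10^-9 = 0.264

Ω = 0.264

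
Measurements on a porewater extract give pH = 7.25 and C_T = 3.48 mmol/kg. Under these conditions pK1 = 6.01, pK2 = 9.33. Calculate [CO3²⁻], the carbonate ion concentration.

[CO3²⁻] = 0.0272 mmol/kg

α₂ = 1 / (1 + [H⁺]/K2 + [H⁺]²/(K1K2)) = 1 / (1 + 10^+2.08 + 10^+0.84)
   = 1 / (1 + 120.23 + 6.9183) = 1/128.14 = 0.007804
[CO3²⁻] = α₂ × DIC = 0.007804 × 3.48 = 0.0272 mmol/kg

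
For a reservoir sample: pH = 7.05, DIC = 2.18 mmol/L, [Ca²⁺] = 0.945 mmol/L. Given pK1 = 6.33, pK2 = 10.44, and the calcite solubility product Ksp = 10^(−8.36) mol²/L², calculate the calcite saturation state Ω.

α₂ = 1 / (1 + [H⁺]/K2 + [H⁺]²/(K1K2)) = 1 / (1 + 10^+3.39 + 10^+2.67)
   = 1 / (1 + 2454.7 + 467.74) = 1/2923.4 = 0.0003421
[CO3²⁻] = α₂ × DIC = 0.0003421 × 2.18 = 0.0007457 mmol/L = 0.7457 μmol/L
Ksp = 10^(−8.36) = 4.365×10^-9
Ω = [Ca²⁺][CO3²⁻]/Ksp = (0.945×10^-3)(7.457×10^-7) / 4.365×10^-9 = 0.161

Ω = 0.161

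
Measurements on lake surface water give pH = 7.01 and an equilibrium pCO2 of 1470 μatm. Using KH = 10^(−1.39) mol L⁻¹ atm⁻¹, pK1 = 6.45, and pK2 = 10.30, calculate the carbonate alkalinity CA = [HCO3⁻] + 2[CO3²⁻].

CA = 0.218 mmol/L

[CO2*] = KH · pCO2 = 10^(−1.39) × 1470×10^-6 = 5.988×10^-5 mol/L
α₀ = 1/(1 + K1/[H⁺] + K1K2/[H⁺]²) = 1/(1 + 10^+0.56 + 10^-2.73) = 0.2159
DIC = [CO2*]/α₀ = 5.988×10^-5 / 0.2159 = 0.2774 mmol/L
CA = (α₁ + 2α₂)·DIC = (0.7837 + 2×0.0004019) × 0.2774 = 0.218 mmol/L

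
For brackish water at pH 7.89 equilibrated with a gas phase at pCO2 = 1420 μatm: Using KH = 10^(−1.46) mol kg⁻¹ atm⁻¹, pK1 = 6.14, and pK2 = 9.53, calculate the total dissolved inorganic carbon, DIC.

DIC = 2.88 mmol/kg

[CO2*] = KH · pCO2 = 10^(−1.46) × 1420×10^-6 = 4.924×10^-5 mol/kg
α₀ = 1/(1 + K1/[H⁺] + K1K2/[H⁺]²) = 1/(1 + 10^+1.75 + 10^+0.11) = 0.01709
DIC = [CO2*]/α₀ = 4.924×10^-5 / 0.01709 = 2.88 mmol/kg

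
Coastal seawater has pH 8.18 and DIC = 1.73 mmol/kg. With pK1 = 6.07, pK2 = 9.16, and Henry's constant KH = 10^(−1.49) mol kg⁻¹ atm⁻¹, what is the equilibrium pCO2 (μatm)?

pCO2 = 373 μatm

α₀ = 1 / (1 + K1/[H⁺] + K1K2/[H⁺]²) = 1 / (1 + 10^+2.11 + 10^+1.13)
   = 1 / (1 + 128.82 + 13.490) = 1/143.31 = 0.006978
[CO2*] = α₀ × DIC = 0.006978 × 1.73 = 0.01207 mmol/kg = 12.07 μmol/kg
pCO2 = [CO2*]/KH = 1.207×10^-5 / 3.236×10^-2 = 373 μatm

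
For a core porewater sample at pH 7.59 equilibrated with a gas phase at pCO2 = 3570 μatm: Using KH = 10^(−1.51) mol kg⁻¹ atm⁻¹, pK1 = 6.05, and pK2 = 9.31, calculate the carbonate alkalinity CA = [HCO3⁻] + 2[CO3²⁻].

CA = 3.97 mmol/kg

[CO2*] = KH · pCO2 = 10^(−1.51) × 3570×10^-6 = 1.103×10^-4 mol/kg
α₀ = 1/(1 + K1/[H⁺] + K1K2/[H⁺]²) = 1/(1 + 10^+1.54 + 10^-0.18) = 0.02752
DIC = [CO2*]/α₀ = 1.103×10^-4 / 0.02752 = 4.009 mmol/kg
CA = (α₁ + 2α₂)·DIC = (0.9543 + 2×0.01818) × 4.009 = 3.97 mmol/kg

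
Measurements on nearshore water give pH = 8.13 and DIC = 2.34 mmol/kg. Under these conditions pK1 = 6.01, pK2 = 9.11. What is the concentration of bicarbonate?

α₁ = 1 / (1 + [H⁺]/K1 + K2/[H⁺]) = 1 / (1 + 10^-2.12 + 10^-0.98)
   = 1 / (1 + 0.0075858 + 0.10471) = 1/1.1123 = 0.8990
[HCO3⁻] = α₁ × DIC = 0.8990 × 2.34 = 2.10 mmol/kg

[HCO3⁻] = 2.10 mmol/kg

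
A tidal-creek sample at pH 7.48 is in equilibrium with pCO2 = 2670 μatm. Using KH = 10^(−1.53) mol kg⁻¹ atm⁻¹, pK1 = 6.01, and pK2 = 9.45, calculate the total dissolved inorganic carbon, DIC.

DIC = 2.43 mmol/kg

[CO2*] = KH · pCO2 = 10^(−1.53) × 2670×10^-6 = 7.880×10^-5 mol/kg
α₀ = 1/(1 + K1/[H⁺] + K1K2/[H⁺]²) = 1/(1 + 10^+1.47 + 10^-0.50) = 0.03244
DIC = [CO2*]/α₀ = 7.880×10^-5 / 0.03244 = 2.43 mmol/kg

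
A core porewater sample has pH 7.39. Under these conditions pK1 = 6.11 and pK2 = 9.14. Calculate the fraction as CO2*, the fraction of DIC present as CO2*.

α₀ = 1 / (1 + K1/[H⁺] + K1K2/[H⁺]²) = 1 / (1 + 10^+1.28 + 10^-0.47)
   = 1 / (1 + 19.055 + 0.33884) = 1/20.393 = 0.04904

α₀ = 0.0490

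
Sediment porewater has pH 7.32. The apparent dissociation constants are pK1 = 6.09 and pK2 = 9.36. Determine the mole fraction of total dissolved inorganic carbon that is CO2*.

α₀ = 1 / (1 + K1/[H⁺] + K1K2/[H⁺]²) = 1 / (1 + 10^+1.23 + 10^-0.81)
   = 1 / (1 + 16.982 + 0.15488) = 1/18.137 = 0.05513

α₀ = 0.0551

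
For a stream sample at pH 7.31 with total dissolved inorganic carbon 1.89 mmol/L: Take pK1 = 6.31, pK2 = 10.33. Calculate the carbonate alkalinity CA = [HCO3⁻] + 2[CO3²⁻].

CA = [HCO3⁻] + 2[CO3²⁻] = (α₁ + 2α₂)·DIC
At pH 7.31: [H⁺]/K1 = 10^-1.00 = 0.10000, K2/[H⁺] = 10^-3.02 = 0.00095499
α₁ = 1/(1 + 0.10000 + 0.00095499) = 1/1.1010 = 0.9083; α₂ = α₁·K2/[H⁺] = 0.0008674
α₁ + 2α₂ = 0.9100
CA = 0.9100 × 1.89 = 1.72 mmol/L

CA = 1.72 mmol/L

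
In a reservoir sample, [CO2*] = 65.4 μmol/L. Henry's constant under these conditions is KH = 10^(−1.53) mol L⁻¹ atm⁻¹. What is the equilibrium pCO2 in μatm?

KH = 10^(−1.53) = 2.951×10^-2 mol L⁻¹ atm⁻¹
pCO2 = [CO2*]/KH = 65.4×10^-6 / 2.951×10^-2 = 2.22×10^-3 atm = 2220 μatm

pCO2 = 2220 μatm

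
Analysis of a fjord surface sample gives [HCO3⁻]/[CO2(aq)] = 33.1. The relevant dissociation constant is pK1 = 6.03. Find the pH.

From K1 = [H⁺][HCO3⁻]/[CO2(aq)]:  pH = pK1 + log₁₀([HCO3⁻]/[CO2(aq)])
log₁₀(33.1) = +1.520
pH = 6.03 + (+1.520) = 7.55

pH = 7.55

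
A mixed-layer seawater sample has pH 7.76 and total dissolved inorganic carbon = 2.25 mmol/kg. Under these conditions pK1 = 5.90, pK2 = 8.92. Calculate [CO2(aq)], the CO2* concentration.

α₀ = 1 / (1 + K1/[H⁺] + K1K2/[H⁺]²) = 1 / (1 + 10^+1.86 + 10^+0.70)
   = 1 / (1 + 72.444 + 5.0119) = 1/78.455 = 0.01275
[CO2*] = α₀ × DIC = 0.01275 × 2.25 = 0.0287 mmol/kg

[CO2*] = 0.0287 mmol/kg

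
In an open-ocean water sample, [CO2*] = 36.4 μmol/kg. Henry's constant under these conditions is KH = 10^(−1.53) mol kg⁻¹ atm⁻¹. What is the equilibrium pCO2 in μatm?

KH = 10^(−1.53) = 2.951×10^-2 mol kg⁻¹ atm⁻¹
pCO2 = [CO2*]/KH = 36.4×10^-6 / 2.951×10^-2 = 1.23×10^-3 atm = 1230 μatm

pCO2 = 1230 μatm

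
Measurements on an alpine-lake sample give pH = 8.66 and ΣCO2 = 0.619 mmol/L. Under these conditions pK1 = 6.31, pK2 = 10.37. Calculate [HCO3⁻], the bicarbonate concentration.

[HCO3⁻] = 0.605 mmol/L

α₁ = 1 / (1 + [H⁺]/K1 + K2/[H⁺]) = 1 / (1 + 10^-2.35 + 10^-1.71)
   = 1 / (1 + 0.0044668 + 0.019498) = 1/1.0240 = 0.9766
[HCO3⁻] = α₁ × DIC = 0.9766 × 0.619 = 0.605 mmol/L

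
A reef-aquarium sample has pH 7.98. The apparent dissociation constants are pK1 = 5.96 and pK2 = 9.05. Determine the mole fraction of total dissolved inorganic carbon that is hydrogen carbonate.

α₁ = 1 / (1 + [H⁺]/K1 + K2/[H⁺]) = 1 / (1 + 10^-2.02 + 10^-1.07)
   = 1 / (1 + 0.0095499 + 0.085114) = 1/1.0947 = 0.9135

α₁ = 0.914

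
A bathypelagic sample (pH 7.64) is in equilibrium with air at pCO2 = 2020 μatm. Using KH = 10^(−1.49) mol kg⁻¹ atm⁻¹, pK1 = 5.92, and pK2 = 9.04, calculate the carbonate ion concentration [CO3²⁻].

[CO3²⁻] = 0.137 mmol/kg

[CO2*] = KH · pCO2 = 10^(−1.49) × 2020×10^-6 = 6.537×10^-5 mol/kg
α₀ = 1/(1 + K1/[H⁺] + K1K2/[H⁺]²) = 1/(1 + 10^+1.72 + 10^+0.32) = 0.01800
DIC = [CO2*]/α₀ = 6.537×10^-5 / 0.01800 = 3.632 mmol/kg
[CO3²⁻] = α₂·DIC; α₂ = 0.03760, so [CO3²⁻] = 0.03760 × 3.632 = 0.137 mmol/kg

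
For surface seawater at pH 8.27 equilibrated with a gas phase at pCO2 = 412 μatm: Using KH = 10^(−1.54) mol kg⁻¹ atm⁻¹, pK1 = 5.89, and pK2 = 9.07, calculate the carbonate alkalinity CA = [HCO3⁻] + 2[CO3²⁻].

[CO2*] = KH · pCO2 = 10^(−1.54) × 412×10^-6 = 1.188×10^-5 mol/kg
α₀ = 1/(1 + K1/[H⁺] + K1K2/[H⁺]²) = 1/(1 + 10^+2.38 + 10^+1.58) = 0.003585
DIC = [CO2*]/α₀ = 1.188×10^-5 / 0.003585 = 3.314 mmol/kg
CA = (α₁ + 2α₂)·DIC = (0.8601 + 2×0.1363) × 3.314 = 3.75 mmol/kg

CA = 3.75 mmol/kg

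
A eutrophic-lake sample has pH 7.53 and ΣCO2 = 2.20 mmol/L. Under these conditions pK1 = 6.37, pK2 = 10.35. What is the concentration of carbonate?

[CO3²⁻] = 3.11 μmol/L

α₂ = 1 / (1 + [H⁺]/K2 + [H⁺]²/(K1K2)) = 1 / (1 + 10^+2.82 + 10^+1.66)
   = 1 / (1 + 660.69 + 45.709) = 1/707.40 = 0.001414
[CO3²⁻] = α₂ × DIC = 0.001414 × 2.20 = 0.00311 mmol/L = 3.11 μmol/L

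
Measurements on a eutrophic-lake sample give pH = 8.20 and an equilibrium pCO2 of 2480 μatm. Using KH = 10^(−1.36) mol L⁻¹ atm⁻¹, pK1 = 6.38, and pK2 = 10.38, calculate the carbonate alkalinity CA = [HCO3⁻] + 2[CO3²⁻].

[CO2*] = KH · pCO2 = 10^(−1.36) × 2480×10^-6 = 1.083×10^-4 mol/L
α₀ = 1/(1 + K1/[H⁺] + K1K2/[H⁺]²) = 1/(1 + 10^+1.82 + 10^-0.36) = 0.01481
DIC = [CO2*]/α₀ = 1.083×10^-4 / 0.01481 = 7.308 mmol/L
CA = (α₁ + 2α₂)·DIC = (0.9787 + 2×0.006466) × 7.308 = 7.25 mmol/L

CA = 7.25 mmol/L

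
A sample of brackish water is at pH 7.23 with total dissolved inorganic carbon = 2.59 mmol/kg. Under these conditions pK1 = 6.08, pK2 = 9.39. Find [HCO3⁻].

[HCO3⁻] = 2.40 mmol/kg

α₁ = 1 / (1 + [H⁺]/K1 + K2/[H⁺]) = 1 / (1 + 10^-1.15 + 10^-2.16)
   = 1 / (1 + 0.070795 + 0.0069183) = 1/1.0777 = 0.9279
[HCO3⁻] = α₁ × DIC = 0.9279 × 2.59 = 2.40 mmol/kg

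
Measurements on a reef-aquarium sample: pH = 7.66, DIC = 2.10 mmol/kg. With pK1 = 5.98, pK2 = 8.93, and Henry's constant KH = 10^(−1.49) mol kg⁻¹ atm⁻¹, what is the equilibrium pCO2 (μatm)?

α₀ = 1 / (1 + K1/[H⁺] + K1K2/[H⁺]²) = 1 / (1 + 10^+1.68 + 10^+0.41)
   = 1 / (1 + 47.863 + 2.5704) = 1/51.433 = 0.01944
[CO2*] = α₀ × DIC = 0.01944 × 2.10 = 0.04083 mmol/kg
pCO2 = [CO2*]/KH = 4.083×10^-5 / 3.236×10^-2 = 1260 μatm

pCO2 = 1260 μatm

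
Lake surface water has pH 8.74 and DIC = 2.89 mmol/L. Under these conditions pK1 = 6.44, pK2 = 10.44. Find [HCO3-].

[HCO3⁻] = 2.82 mmol/L

α₁ = 1 / (1 + [H⁺]/K1 + K2/[H⁺]) = 1 / (1 + 10^-2.30 + 10^-1.70)
   = 1 / (1 + 0.0050119 + 0.019953) = 1/1.0250 = 0.9756
[HCO3⁻] = α₁ × DIC = 0.9756 × 2.89 = 2.82 mmol/L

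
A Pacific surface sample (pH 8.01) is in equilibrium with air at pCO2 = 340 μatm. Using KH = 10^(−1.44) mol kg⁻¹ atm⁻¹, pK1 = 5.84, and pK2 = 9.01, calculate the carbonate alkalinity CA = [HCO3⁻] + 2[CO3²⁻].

[CO2*] = KH · pCO2 = 10^(−1.44) × 340×10^-6 = 1.234×10^-5 mol/kg
α₀ = 1/(1 + K1/[H⁺] + K1K2/[H⁺]²) = 1/(1 + 10^+2.17 + 10^+1.17) = 0.006109
DIC = [CO2*]/α₀ = 1.234×10^-5 / 0.006109 = 2.021 mmol/kg
CA = (α₁ + 2α₂)·DIC = (0.9035 + 2×0.09035) × 2.021 = 2.19 mmol/kg

CA = 2.19 mmol/kg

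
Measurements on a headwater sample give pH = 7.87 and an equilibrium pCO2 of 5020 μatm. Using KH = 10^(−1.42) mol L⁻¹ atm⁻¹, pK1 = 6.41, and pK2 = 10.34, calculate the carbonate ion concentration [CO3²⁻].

[CO3²⁻] = 18.7 μmol/L

[CO2*] = KH · pCO2 = 10^(−1.42) × 5020×10^-6 = 1.909×10^-4 mol/L
α₀ = 1/(1 + K1/[H⁺] + K1K2/[H⁺]²) = 1/(1 + 10^+1.46 + 10^-1.01) = 0.03340
DIC = [CO2*]/α₀ = 1.909×10^-4 / 0.03340 = 5.714 mmol/L
[CO3²⁻] = α₂·DIC; α₂ = 0.003264, so [CO3²⁻] = 0.003264 × 5.714 = 0.0187 mmol/L = 18.7 μmol/L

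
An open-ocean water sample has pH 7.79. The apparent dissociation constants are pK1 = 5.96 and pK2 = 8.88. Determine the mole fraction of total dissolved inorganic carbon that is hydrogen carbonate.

α₁ = 1 / (1 + [H⁺]/K1 + K2/[H⁺]) = 1 / (1 + 10^-1.83 + 10^-1.09)
   = 1 / (1 + 0.014791 + 0.081283) = 1/1.0961 = 0.9123

α₁ = 0.912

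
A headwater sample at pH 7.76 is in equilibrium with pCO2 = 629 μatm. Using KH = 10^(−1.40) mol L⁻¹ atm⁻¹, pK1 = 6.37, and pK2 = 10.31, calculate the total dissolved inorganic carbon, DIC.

[CO2*] = KH · pCO2 = 10^(−1.40) × 629×10^-6 = 2.504×10^-5 mol/L
α₀ = 1/(1 + K1/[H⁺] + K1K2/[H⁺]²) = 1/(1 + 10^+1.39 + 10^-1.16) = 0.03904
DIC = [CO2*]/α₀ = 2.504×10^-5 / 0.03904 = 0.641 mmol/L

DIC = 0.641 mmol/L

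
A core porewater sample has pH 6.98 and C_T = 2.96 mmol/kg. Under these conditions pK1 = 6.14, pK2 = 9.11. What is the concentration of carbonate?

[CO3²⁻] = 19.0 μmol/kg

α₂ = 1 / (1 + [H⁺]/K2 + [H⁺]²/(K1K2)) = 1 / (1 + 10^+2.13 + 10^+1.29)
   = 1 / (1 + 134.90 + 19.498) = 1/155.39 = 0.006435
[CO3²⁻] = α₂ × DIC = 0.006435 × 2.96 = 0.0190 mmol/kg = 19.0 μmol/kg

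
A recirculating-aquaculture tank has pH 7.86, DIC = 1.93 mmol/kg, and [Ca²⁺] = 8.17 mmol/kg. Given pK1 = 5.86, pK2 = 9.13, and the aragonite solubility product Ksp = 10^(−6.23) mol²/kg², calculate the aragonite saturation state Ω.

Ω = 1.35

α₂ = 1 / (1 + [H⁺]/K2 + [H⁺]²/(K1K2)) = 1 / (1 + 10^+1.27 + 10^-0.73)
   = 1 / (1 + 18.621 + 0.18621) = 1/19.807 = 0.05049
[CO3²⁻] = α₂ × DIC = 0.05049 × 1.93 = 0.09744 mmol/kg
Ksp = 10^(−6.23) = 5.888×10^-7
Ω = [Ca²⁺][CO3²⁻]/Ksp = (8.17×10^-3)(9.744×10^-5) / 5.888×10^-7 = 1.35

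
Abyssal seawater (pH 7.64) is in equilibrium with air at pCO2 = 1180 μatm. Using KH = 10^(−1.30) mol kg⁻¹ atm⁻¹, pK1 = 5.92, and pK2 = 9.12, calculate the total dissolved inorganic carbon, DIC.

DIC = 3.27 mmol/kg

[CO2*] = KH · pCO2 = 10^(−1.30) × 1180×10^-6 = 5.914×10^-5 mol/kg
α₀ = 1/(1 + K1/[H⁺] + K1K2/[H⁺]²) = 1/(1 + 10^+1.72 + 10^+0.24) = 0.01811
DIC = [CO2*]/α₀ = 5.914×10^-5 / 0.01811 = 3.27 mmol/kg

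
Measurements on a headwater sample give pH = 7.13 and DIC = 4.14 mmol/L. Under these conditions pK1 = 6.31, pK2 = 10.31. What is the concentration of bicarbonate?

α₁ = 1 / (1 + [H⁺]/K1 + K2/[H⁺]) = 1 / (1 + 10^-0.82 + 10^-3.18)
   = 1 / (1 + 0.15136 + 0.00066069) = 1/1.1520 = 0.8680
[HCO3⁻] = α₁ × DIC = 0.8680 × 4.14 = 3.59 mmol/L

[HCO3⁻] = 3.59 mmol/L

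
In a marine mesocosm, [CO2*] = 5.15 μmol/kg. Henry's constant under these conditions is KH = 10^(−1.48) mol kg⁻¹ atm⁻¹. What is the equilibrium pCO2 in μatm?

KH = 10^(−1.48) = 3.311×10^-2 mol kg⁻¹ atm⁻¹
pCO2 = [CO2*]/KH = 5.15×10^-6 / 3.311×10^-2 = 1.56×10^-4 atm = 156 μatm

pCO2 = 156 μatm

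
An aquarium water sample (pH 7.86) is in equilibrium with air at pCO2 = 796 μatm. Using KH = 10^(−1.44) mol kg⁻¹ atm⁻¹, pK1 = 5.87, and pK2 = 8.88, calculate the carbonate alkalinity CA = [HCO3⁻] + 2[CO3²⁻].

[CO2*] = KH · pCO2 = 10^(−1.44) × 796×10^-6 = 2.890×10^-5 mol/kg
α₀ = 1/(1 + K1/[H⁺] + K1K2/[H⁺]²) = 1/(1 + 10^+1.99 + 10^+0.97) = 0.009254
DIC = [CO2*]/α₀ = 2.890×10^-5 / 0.009254 = 3.123 mmol/kg
CA = (α₁ + 2α₂)·DIC = (0.9044 + 2×0.08637) × 3.123 = 3.36 mmol/kg

CA = 3.36 mmol/kg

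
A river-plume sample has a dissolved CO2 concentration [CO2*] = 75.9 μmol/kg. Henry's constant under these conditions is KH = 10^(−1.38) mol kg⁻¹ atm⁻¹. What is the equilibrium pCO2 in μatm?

pCO2 = 1820 μatm

KH = 10^(−1.38) = 4.169×10^-2 mol kg⁻¹ atm⁻¹
pCO2 = [CO2*]/KH = 75.9×10^-6 / 4.169×10^-2 = 1.82×10^-3 atm = 1820 μatm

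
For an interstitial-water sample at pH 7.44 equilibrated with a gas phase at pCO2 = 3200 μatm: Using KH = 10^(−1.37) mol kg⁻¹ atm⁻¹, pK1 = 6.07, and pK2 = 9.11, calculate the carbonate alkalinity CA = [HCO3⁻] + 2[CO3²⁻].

[CO2*] = KH · pCO2 = 10^(−1.37) × 3200×10^-6 = 1.365×10^-4 mol/kg
α₀ = 1/(1 + K1/[H⁺] + K1K2/[H⁺]²) = 1/(1 + 10^+1.37 + 10^-0.30) = 0.04009
DIC = [CO2*]/α₀ = 1.365×10^-4 / 0.04009 = 3.405 mmol/kg
CA = (α₁ + 2α₂)·DIC = (0.9398 + 2×0.02009) × 3.405 = 3.34 mmol/kg

CA = 3.34 mmol/kg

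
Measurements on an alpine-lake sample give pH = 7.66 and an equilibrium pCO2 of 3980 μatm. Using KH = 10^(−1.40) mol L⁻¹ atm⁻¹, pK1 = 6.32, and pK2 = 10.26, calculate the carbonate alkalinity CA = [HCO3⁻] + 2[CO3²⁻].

[CO2*] = KH · pCO2 = 10^(−1.40) × 3980×10^-6 = 1.584×10^-4 mol/L
α₀ = 1/(1 + K1/[H⁺] + K1K2/[H⁺]²) = 1/(1 + 10^+1.34 + 10^-1.26) = 0.04361
DIC = [CO2*]/α₀ = 1.584×10^-4 / 0.04361 = 3.634 mmol/L
CA = (α₁ + 2α₂)·DIC = (0.9540 + 2×0.002396) × 3.634 = 3.48 mmol/L

CA = 3.48 mmol/L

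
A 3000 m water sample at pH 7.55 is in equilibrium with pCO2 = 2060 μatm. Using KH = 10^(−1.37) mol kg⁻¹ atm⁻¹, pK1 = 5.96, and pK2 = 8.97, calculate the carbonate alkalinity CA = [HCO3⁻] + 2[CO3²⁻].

[CO2*] = KH · pCO2 = 10^(−1.37) × 2060×10^-6 = 8.788×10^-5 mol/kg
α₀ = 1/(1 + K1/[H⁺] + K1K2/[H⁺]²) = 1/(1 + 10^+1.59 + 10^+0.17) = 0.02416
DIC = [CO2*]/α₀ = 8.788×10^-5 / 0.02416 = 3.637 mmol/kg
CA = (α₁ + 2α₂)·DIC = (0.9401 + 2×0.03574) × 3.637 = 3.68 mmol/kg

CA = 3.68 mmol/kg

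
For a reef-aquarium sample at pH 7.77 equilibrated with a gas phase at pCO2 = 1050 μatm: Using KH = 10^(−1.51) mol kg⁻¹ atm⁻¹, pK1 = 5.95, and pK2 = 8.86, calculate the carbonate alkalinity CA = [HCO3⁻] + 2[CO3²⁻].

[CO2*] = KH · pCO2 = 10^(−1.51) × 1050×10^-6 = 3.245×10^-5 mol/kg
α₀ = 1/(1 + K1/[H⁺] + K1K2/[H⁺]²) = 1/(1 + 10^+1.82 + 10^+0.73) = 0.01380
DIC = [CO2*]/α₀ = 3.245×10^-5 / 0.01380 = 2.351 mmol/kg
CA = (α₁ + 2α₂)·DIC = (0.9121 + 2×0.07414) × 2.351 = 2.49 mmol/kg

CA = 2.49 mmol/kg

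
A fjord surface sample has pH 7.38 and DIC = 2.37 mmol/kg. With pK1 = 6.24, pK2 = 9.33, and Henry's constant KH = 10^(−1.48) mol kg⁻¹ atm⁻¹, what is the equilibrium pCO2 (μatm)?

pCO2 = 4780 μatm

α₀ = 1 / (1 + K1/[H⁺] + K1K2/[H⁺]²) = 1 / (1 + 10^+1.14 + 10^-0.81)
   = 1 / (1 + 13.804 + 0.15488) = 1/14.959 = 0.06685
[CO2*] = α₀ × DIC = 0.06685 × 2.37 = 0.1584 mmol/kg
pCO2 = [CO2*]/KH = 1.584×10^-4 / 3.311×10^-2 = 4780 μatm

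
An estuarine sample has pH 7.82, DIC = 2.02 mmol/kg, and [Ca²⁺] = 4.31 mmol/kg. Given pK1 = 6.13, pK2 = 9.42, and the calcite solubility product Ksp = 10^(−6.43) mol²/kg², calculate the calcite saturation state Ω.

α₂ = 1 / (1 + [H⁺]/K2 + [H⁺]²/(K1K2)) = 1 / (1 + 10^+1.60 + 10^-0.09)
   = 1 / (1 + 39.811 + 0.81283) = 1/41.624 = 0.02402
[CO3²⁻] = α₂ × DIC = 0.02402 × 2.02 = 0.04853 mmol/kg
Ksp = 10^(−6.43) = 3.715×10^-7
Ω = [Ca²⁺][CO3²⁻]/Ksp = (4.31×10^-3)(4.853×10^-5) / 3.715×10^-7 = 0.563

Ω = 0.563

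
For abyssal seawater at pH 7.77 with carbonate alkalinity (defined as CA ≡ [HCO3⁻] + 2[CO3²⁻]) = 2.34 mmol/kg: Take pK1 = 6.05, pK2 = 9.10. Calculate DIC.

DIC = 2.28 mmol/kg

CA = [HCO3⁻] + 2[CO3²⁻] = (α₁ + 2α₂)·DIC
At pH 7.77: [H⁺]/K1 = 10^-1.72 = 0.019055, K2/[H⁺] = 10^-1.33 = 0.046774
α₁ = 1/(1 + 0.019055 + 0.046774) = 1/1.0658 = 0.9382; α₂ = α₁·K2/[H⁺] = 0.04388
α₁ + 2α₂ = 1.0260
DIC = CA / (α₁ + 2α₂) = 2.34 / 1.0260 = 2.28 mmol/kg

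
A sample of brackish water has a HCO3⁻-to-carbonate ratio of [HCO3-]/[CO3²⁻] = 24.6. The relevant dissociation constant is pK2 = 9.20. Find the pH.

From K2 = [H⁺][CO3²⁻]/[HCO3-]:  pH = pK2 − log₁₀([HCO3-]/[CO3²⁻])
log₁₀(24.6) = +1.391
pH = 9.20 − (+1.391) = 7.81

pH = 7.81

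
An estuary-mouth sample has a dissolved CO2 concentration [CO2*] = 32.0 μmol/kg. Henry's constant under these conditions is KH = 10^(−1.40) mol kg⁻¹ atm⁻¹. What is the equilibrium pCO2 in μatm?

KH = 10^(−1.40) = 3.981×10^-2 mol kg⁻¹ atm⁻¹
pCO2 = [CO2*]/KH = 32.0×10^-6 / 3.981×10^-2 = 8.04×10^-4 atm = 804 μatm

pCO2 = 804 μatm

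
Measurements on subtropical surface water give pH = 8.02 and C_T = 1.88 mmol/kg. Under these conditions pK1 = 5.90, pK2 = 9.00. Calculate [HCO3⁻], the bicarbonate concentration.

α₁ = 1 / (1 + [H⁺]/K1 + K2/[H⁺]) = 1 / (1 + 10^-2.12 + 10^-0.98)
   = 1 / (1 + 0.0075858 + 0.10471) = 1/1.1123 = 0.8990
[HCO3⁻] = α₁ × DIC = 0.8990 × 1.88 = 1.69 mmol/kg

[HCO3⁻] = 1.69 mmol/kg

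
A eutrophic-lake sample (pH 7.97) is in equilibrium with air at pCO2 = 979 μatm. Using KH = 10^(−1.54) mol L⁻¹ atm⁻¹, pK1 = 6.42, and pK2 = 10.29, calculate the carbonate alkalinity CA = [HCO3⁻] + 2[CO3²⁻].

CA = 1.01 mmol/L

[CO2*] = KH · pCO2 = 10^(−1.54) × 979×10^-6 = 2.823×10^-5 mol/L
α₀ = 1/(1 + K1/[H⁺] + K1K2/[H⁺]²) = 1/(1 + 10^+1.55 + 10^-0.77) = 0.02728
DIC = [CO2*]/α₀ = 2.823×10^-5 / 0.02728 = 1.035 mmol/L
CA = (α₁ + 2α₂)·DIC = (0.9681 + 2×0.004634) × 1.035 = 1.01 mmol/L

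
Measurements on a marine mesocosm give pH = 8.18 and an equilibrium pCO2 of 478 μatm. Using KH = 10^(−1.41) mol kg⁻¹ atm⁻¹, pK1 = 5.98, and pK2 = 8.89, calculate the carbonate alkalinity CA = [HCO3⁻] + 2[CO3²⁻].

CA = 4.10 mmol/kg

[CO2*] = KH · pCO2 = 10^(−1.41) × 478×10^-6 = 1.860×10^-5 mol/kg
α₀ = 1/(1 + K1/[H⁺] + K1K2/[H⁺]²) = 1/(1 + 10^+2.20 + 10^+1.49) = 0.005252
DIC = [CO2*]/α₀ = 1.860×10^-5 / 0.005252 = 3.541 mmol/kg
CA = (α₁ + 2α₂)·DIC = (0.8324 + 2×0.1623) × 3.541 = 4.10 mmol/kg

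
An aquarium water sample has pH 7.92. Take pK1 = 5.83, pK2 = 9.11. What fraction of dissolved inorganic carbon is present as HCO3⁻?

α₁ = 0.932

α₁ = 1 / (1 + [H⁺]/K1 + K2/[H⁺]) = 1 / (1 + 10^-2.09 + 10^-1.19)
   = 1 / (1 + 0.0081283 + 0.064565) = 1/1.0727 = 0.9322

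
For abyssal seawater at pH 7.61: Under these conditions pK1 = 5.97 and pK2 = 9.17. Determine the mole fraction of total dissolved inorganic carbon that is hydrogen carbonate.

α₁ = 0.952

α₁ = 1 / (1 + [H⁺]/K1 + K2/[H⁺]) = 1 / (1 + 10^-1.64 + 10^-1.56)
   = 1 / (1 + 0.022909 + 0.027542) = 1/1.0505 = 0.9520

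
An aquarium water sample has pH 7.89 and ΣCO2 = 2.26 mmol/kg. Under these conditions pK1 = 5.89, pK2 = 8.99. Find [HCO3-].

α₁ = 1 / (1 + [H⁺]/K1 + K2/[H⁺]) = 1 / (1 + 10^-2.00 + 10^-1.10)
   = 1 / (1 + 0.010000 + 0.079433) = 1/1.0894 = 0.9179
[HCO3⁻] = α₁ × DIC = 0.9179 × 2.26 = 2.07 mmol/kg

[HCO3⁻] = 2.07 mmol/kg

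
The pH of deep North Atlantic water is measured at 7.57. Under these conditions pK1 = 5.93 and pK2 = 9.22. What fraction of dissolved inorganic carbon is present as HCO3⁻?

α₁ = 0.957

α₁ = 1 / (1 + [H⁺]/K1 + K2/[H⁺]) = 1 / (1 + 10^-1.64 + 10^-1.65)
   = 1 / (1 + 0.022909 + 0.022387) = 1/1.0453 = 0.9567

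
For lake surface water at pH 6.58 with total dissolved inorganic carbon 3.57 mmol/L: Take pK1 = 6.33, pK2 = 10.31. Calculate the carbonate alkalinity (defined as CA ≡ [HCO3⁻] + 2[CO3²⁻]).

CA = 2.29 mmol/L

CA = [HCO3⁻] + 2[CO3²⁻] = (α₁ + 2α₂)·DIC
At pH 6.58: [H⁺]/K1 = 10^-0.25 = 0.56234, K2/[H⁺] = 10^-3.73 = 0.00018621
α₁ = 1/(1 + 0.56234 + 0.00018621) = 1/1.5625 = 0.6400; α₂ = α₁·K2/[H⁺] = 0.0001192
α₁ + 2α₂ = 0.6402
CA = 0.6402 × 3.57 = 2.29 mmol/L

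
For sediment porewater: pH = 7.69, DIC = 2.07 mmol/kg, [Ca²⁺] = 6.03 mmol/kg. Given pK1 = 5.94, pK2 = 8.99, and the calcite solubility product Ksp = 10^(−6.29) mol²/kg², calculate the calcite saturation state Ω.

α₂ = 1 / (1 + [H⁺]/K2 + [H⁺]²/(K1K2)) = 1 / (1 + 10^+1.30 + 10^-0.45)
   = 1 / (1 + 19.953 + 0.35481) = 1/21.307 = 0.04693
[CO3²⁻] = α₂ × DIC = 0.04693 × 2.07 = 0.09715 mmol/kg
Ksp = 10^(−6.29) = 5.129×10^-7
Ω = [Ca²⁺][CO3²⁻]/Ksp = (6.03×10^-3)(9.715×10^-5) / 5.129×10^-7 = 1.14

Ω = 1.14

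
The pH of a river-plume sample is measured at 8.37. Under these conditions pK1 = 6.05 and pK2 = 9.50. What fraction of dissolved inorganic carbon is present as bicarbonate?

α₁ = 1 / (1 + [H⁺]/K1 + K2/[H⁺]) = 1 / (1 + 10^-2.32 + 10^-1.13)
   = 1 / (1 + 0.0047863 + 0.074131) = 1/1.0789 = 0.9269

α₁ = 0.927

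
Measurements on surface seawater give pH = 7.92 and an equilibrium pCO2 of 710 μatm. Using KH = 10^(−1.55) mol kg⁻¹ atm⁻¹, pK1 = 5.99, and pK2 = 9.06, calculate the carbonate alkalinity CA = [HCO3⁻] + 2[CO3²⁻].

[CO2*] = KH · pCO2 = 10^(−1.55) × 710×10^-6 = 2.001×10^-5 mol/kg
α₀ = 1/(1 + K1/[H⁺] + K1K2/[H⁺]²) = 1/(1 + 10^+1.93 + 10^+0.79) = 0.01084
DIC = [CO2*]/α₀ = 2.001×10^-5 / 0.01084 = 1.847 mmol/kg
CA = (α₁ + 2α₂)·DIC = (0.9223 + 2×0.06682) × 1.847 = 1.95 mmol/kg

CA = 1.95 mmol/kg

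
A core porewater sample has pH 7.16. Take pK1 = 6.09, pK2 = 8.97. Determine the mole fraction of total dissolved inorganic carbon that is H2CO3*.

α₀ = 0.0773

α₀ = 1 / (1 + K1/[H⁺] + K1K2/[H⁺]²) = 1 / (1 + 10^+1.07 + 10^-0.74)
   = 1 / (1 + 11.749 + 0.18197) = 1/12.931 = 0.07733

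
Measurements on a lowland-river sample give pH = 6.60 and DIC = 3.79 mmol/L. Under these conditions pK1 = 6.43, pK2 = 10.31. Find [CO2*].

α₀ = 1 / (1 + K1/[H⁺] + K1K2/[H⁺]²) = 1 / (1 + 10^+0.17 + 10^-3.54)
   = 1 / (1 + 1.4791 + 0.00028840) = 1/2.4794 = 0.4033
[CO2*] = α₀ × DIC = 0.4033 × 3.79 = 1.53 mmol/L

[CO2*] = 1.53 mmol/L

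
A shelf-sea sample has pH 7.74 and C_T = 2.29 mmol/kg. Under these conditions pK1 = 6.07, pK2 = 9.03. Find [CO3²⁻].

[CO3²⁻] = 0.109 mmol/kg

α₂ = 1 / (1 + [H⁺]/K2 + [H⁺]²/(K1K2)) = 1 / (1 + 10^+1.29 + 10^-0.38)
   = 1 / (1 + 19.498 + 0.41687) = 1/20.915 = 0.04781
[CO3²⁻] = α₂ × DIC = 0.04781 × 2.29 = 0.109 mmol/kg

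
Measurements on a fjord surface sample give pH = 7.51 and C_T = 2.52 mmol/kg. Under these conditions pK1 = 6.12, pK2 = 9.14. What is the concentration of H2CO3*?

α₀ = 1 / (1 + K1/[H⁺] + K1K2/[H⁺]²) = 1 / (1 + 10^+1.39 + 10^-0.24)
   = 1 / (1 + 24.547 + 0.57544) = 1/26.123 = 0.03828
[CO2*] = α₀ × DIC = 0.03828 × 2.52 = 0.0965 mmol/kg

[CO2*] = 0.0965 mmol/kg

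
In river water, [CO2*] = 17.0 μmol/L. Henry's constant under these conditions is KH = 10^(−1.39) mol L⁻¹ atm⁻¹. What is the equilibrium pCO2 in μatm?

pCO2 = 417 μatm

KH = 10^(−1.39) = 4.074×10^-2 mol L⁻¹ atm⁻¹
pCO2 = [CO2*]/KH = 17.0×10^-6 / 4.074×10^-2 = 4.17×10^-4 atm = 417 μatm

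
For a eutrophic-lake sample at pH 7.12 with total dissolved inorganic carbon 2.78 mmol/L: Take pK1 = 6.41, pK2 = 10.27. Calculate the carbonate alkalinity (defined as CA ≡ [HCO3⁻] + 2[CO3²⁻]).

CA = 2.33 mmol/L

CA = [HCO3⁻] + 2[CO3²⁻] = (α₁ + 2α₂)·DIC
At pH 7.12: [H⁺]/K1 = 10^-0.71 = 0.19498, K2/[H⁺] = 10^-3.15 = 0.00070795
α₁ = 1/(1 + 0.19498 + 0.00070795) = 1/1.1957 = 0.8363; α₂ = α₁·K2/[H⁺] = 0.0005921
α₁ + 2α₂ = 0.8375
CA = 0.8375 × 2.78 = 2.33 mmol/L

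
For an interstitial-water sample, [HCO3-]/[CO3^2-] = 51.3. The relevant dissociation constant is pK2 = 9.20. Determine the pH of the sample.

From K2 = [H⁺][CO3^2-]/[HCO3-]:  pH = pK2 − log₁₀([HCO3-]/[CO3^2-])
log₁₀(51.3) = +1.710
pH = 9.20 − (+1.710) = 7.49

pH = 7.49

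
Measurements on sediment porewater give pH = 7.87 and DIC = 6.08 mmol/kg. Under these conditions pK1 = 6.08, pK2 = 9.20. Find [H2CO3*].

α₀ = 1 / (1 + K1/[H⁺] + K1K2/[H⁺]²) = 1 / (1 + 10^+1.79 + 10^+0.46)
   = 1 / (1 + 61.660 + 2.8840) = 1/65.544 = 0.01526
[CO2*] = α₀ × DIC = 0.01526 × 6.08 = 0.0928 mmol/kg

[CO2*] = 0.0928 mmol/kg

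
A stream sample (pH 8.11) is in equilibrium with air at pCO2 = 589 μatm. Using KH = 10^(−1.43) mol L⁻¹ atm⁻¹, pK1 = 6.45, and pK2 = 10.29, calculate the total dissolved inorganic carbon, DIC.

DIC = 1.03 mmol/L

[CO2*] = KH · pCO2 = 10^(−1.43) × 589×10^-6 = 2.188×10^-5 mol/L
α₀ = 1/(1 + K1/[H⁺] + K1K2/[H⁺]²) = 1/(1 + 10^+1.66 + 10^-0.52) = 0.02127
DIC = [CO2*]/α₀ = 2.188×10^-5 / 0.02127 = 1.03 mmol/L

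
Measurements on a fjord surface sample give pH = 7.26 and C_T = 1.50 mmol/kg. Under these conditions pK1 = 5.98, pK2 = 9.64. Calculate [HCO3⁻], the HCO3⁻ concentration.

[HCO3⁻] = 1.42 mmol/kg

α₁ = 1 / (1 + [H⁺]/K1 + K2/[H⁺]) = 1 / (1 + 10^-1.28 + 10^-2.38)
   = 1 / (1 + 0.052481 + 0.0041687) = 1/1.0566 = 0.9464
[HCO3⁻] = α₁ × DIC = 0.9464 × 1.50 = 1.42 mmol/kg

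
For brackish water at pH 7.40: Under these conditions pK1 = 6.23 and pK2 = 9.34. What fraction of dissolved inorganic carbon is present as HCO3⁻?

α₁ = 0.927

α₁ = 1 / (1 + [H⁺]/K1 + K2/[H⁺]) = 1 / (1 + 10^-1.17 + 10^-1.94)
   = 1 / (1 + 0.067608 + 0.011482) = 1/1.0791 = 0.9267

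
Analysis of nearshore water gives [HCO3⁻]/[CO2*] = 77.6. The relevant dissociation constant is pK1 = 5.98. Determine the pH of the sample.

From K1 = [H⁺][HCO3⁻]/[CO2*]:  pH = pK1 + log₁₀([HCO3⁻]/[CO2*])
log₁₀(77.6) = +1.890
pH = 5.98 + (+1.890) = 7.87

pH = 7.87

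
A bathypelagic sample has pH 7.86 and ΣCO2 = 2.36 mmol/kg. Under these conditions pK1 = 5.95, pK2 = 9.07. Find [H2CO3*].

α₀ = 1 / (1 + K1/[H⁺] + K1K2/[H⁺]²) = 1 / (1 + 10^+1.91 + 10^+0.70)
   = 1 / (1 + 81.283 + 5.0119) = 1/87.295 = 0.01146
[CO2*] = α₀ × DIC = 0.01146 × 2.36 = 0.0270 mmol/kg

[CO2*] = 0.0270 mmol/kg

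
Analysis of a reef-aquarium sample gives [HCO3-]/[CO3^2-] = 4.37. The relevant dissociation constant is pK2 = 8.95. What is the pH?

From K2 = [H⁺][CO3^2-]/[HCO3-]:  pH = pK2 − log₁₀([HCO3-]/[CO3^2-])
log₁₀(4.37) = +0.640
pH = 8.95 − (+0.640) = 8.31

pH = 8.31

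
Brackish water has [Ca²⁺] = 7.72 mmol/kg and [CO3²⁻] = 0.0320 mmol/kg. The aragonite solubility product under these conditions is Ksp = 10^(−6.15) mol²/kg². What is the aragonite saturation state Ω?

Ω = 0.349

Ksp = 10^(−6.15) = 7.079×10^-7
Ω = [Ca²⁺][CO3²⁻]/Ksp = (7.72×10^-3)(0.0320×10^-3) / 7.079×10^-7 = 0.349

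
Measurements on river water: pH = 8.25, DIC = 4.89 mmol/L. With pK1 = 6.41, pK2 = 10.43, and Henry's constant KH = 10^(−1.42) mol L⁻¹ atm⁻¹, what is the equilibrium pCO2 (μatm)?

α₀ = 1 / (1 + K1/[H⁺] + K1K2/[H⁺]²) = 1 / (1 + 10^+1.84 + 10^-0.34)
   = 1 / (1 + 69.183 + 0.45709) = 1/70.640 = 0.01416
[CO2*] = α₀ × DIC = 0.01416 × 4.89 = 0.06922 mmol/L
pCO2 = [CO2*]/KH = 6.922×10^-5 / 3.802×10^-2 = 1820 μatm

pCO2 = 1820 μatm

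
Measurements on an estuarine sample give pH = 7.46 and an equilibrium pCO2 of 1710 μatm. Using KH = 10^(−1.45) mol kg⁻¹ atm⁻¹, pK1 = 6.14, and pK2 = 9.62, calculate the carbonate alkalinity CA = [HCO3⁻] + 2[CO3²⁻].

CA = 1.29 mmol/kg

[CO2*] = KH · pCO2 = 10^(−1.45) × 1710×10^-6 = 6.067×10^-5 mol/kg
α₀ = 1/(1 + K1/[H⁺] + K1K2/[H⁺]²) = 1/(1 + 10^+1.32 + 10^-0.84) = 0.04538
DIC = [CO2*]/α₀ = 6.067×10^-5 / 0.04538 = 1.337 mmol/kg
CA = (α₁ + 2α₂)·DIC = (0.9481 + 2×0.006559) × 1.337 = 1.29 mmol/kg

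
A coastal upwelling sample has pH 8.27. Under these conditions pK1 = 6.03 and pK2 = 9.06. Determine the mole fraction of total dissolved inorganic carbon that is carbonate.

α₂ = 1 / (1 + [H⁺]/K2 + [H⁺]²/(K1K2)) = 1 / (1 + 10^+0.79 + 10^-1.45)
   = 1 / (1 + 6.1660 + 0.035481) = 1/7.2014 = 0.1389

α₂ = 0.139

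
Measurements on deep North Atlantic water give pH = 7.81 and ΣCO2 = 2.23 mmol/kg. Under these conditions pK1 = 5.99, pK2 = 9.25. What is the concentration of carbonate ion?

α₂ = 1 / (1 + [H⁺]/K2 + [H⁺]²/(K1K2)) = 1 / (1 + 10^+1.44 + 10^-0.38)
   = 1 / (1 + 27.542 + 0.41687) = 1/28.959 = 0.03453
[CO3²⁻] = α₂ × DIC = 0.03453 × 2.23 = 0.0770 mmol/kg

[CO3²⁻] = 0.0770 mmol/kg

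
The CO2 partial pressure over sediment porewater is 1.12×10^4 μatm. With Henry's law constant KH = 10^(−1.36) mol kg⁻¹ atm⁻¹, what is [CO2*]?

KH = 10^(−1.36) = 4.365×10^-2 mol kg⁻¹ atm⁻¹
[CO2*] = KH · pCO2 = 4.365×10^-2 × 1.12×10^4×10^-6 atm = 4.89×10^-4 mol/kg

[CO2*] = 489 μmol/kg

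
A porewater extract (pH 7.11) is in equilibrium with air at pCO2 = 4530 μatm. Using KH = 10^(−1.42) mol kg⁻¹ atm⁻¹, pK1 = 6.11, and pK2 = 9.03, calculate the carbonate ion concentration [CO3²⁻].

[CO2*] = KH · pCO2 = 10^(−1.42) × 4530×10^-6 = 1.722×10^-4 mol/kg
α₀ = 1/(1 + K1/[H⁺] + K1K2/[H⁺]²) = 1/(1 + 10^+1.00 + 10^-0.92) = 0.08993
DIC = [CO2*]/α₀ = 1.722×10^-4 / 0.08993 = 1.915 mmol/kg
[CO3²⁻] = α₂·DIC; α₂ = 0.01081, so [CO3²⁻] = 0.01081 × 1.915 = 0.0207 mmol/kg

[CO3²⁻] = 0.0207 mmol/kg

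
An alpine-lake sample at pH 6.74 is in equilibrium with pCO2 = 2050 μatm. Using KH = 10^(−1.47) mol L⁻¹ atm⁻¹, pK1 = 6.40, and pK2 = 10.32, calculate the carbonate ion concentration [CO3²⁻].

[CO2*] = KH · pCO2 = 10^(−1.47) × 2050×10^-6 = 6.946×10^-5 mol/L
α₀ = 1/(1 + K1/[H⁺] + K1K2/[H⁺]²) = 1/(1 + 10^+0.34 + 10^-3.24) = 0.3136
DIC = [CO2*]/α₀ = 6.946×10^-5 / 0.3136 = 0.2215 mmol/L
[CO3²⁻] = α₂·DIC; α₂ = 0.0001805, so [CO3²⁻] = 0.0001805 × 0.2215 = 4.00×10^-5 mmol/L = 0.0400 μmol/L

[CO3²⁻] = 0.0400 μmol/L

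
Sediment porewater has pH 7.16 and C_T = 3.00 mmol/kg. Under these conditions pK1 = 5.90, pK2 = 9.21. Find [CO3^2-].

[CO3²⁻] = 0.0251 mmol/kg

α₂ = 1 / (1 + [H⁺]/K2 + [H⁺]²/(K1K2)) = 1 / (1 + 10^+2.05 + 10^+0.79)
   = 1 / (1 + 112.20 + 6.1660) = 1/119.37 = 0.008377
[CO3²⁻] = α₂ × DIC = 0.008377 × 3.00 = 0.0251 mmol/kg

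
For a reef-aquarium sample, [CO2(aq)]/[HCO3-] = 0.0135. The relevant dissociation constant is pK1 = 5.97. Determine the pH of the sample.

pH = 7.84

From K1 = [H⁺][HCO3-]/[CO2(aq)]:  pH = pK1 − log₁₀([CO2(aq)]/[HCO3-])
log₁₀(0.0135) = -1.870
pH = 5.97 − (-1.870) = 7.84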